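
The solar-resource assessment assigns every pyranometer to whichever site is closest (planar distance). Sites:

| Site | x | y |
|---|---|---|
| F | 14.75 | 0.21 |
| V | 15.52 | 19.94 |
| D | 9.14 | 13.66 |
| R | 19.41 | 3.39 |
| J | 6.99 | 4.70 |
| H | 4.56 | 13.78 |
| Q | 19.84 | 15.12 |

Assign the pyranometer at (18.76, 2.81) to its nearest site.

R

Squared distances to each site:
F: 22.840; V: 303.935; D: 210.267; R: 0.759; J: 142.105; H: 321.981; Q: 152.702.
Minimum at R.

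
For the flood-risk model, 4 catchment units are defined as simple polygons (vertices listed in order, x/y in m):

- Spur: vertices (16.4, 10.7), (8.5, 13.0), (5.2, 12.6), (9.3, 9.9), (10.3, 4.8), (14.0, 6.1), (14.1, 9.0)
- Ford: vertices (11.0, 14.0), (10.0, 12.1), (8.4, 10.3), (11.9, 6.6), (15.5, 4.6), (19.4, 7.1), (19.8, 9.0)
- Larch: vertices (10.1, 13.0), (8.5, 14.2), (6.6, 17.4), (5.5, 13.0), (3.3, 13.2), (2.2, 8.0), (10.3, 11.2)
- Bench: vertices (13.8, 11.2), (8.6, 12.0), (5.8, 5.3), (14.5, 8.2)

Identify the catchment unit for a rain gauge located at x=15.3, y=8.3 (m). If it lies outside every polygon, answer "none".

Cast a ray rightward from (15.3, 8.3). For each polygon, the edges (by vertex number in listed order) whose endpoints lie on opposite sides of y = 8.3, where each meets that height, and whether that is right or left of the point:
Spur: 4–5 at x≈9.61 (left), 6–7 at x≈14.08 (left) → 0 crossings.
Ford: 3–4 at x≈10.29 (left), 6–7 at x≈19.65 (right) → 1 crossing.
Larch: 5–6 at x≈2.26 (left), 6–7 at x≈2.96 (left) → 0 crossings.
Bench: 2–3 at x≈7.05 (left), 4–1 at x≈14.48 (left) → 0 crossings.
Only Ford has an odd count, so the point is inside Ford.

Ford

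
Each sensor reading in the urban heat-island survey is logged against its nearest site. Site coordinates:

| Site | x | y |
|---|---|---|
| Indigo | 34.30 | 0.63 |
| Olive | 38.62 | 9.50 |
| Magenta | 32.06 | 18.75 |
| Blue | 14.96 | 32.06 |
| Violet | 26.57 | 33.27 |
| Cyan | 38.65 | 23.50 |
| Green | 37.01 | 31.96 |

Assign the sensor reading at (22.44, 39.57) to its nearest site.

Violet

Squared distances to each site:
Indigo: 1656.983; Olive: 1165.997; Magenta: 526.017; Blue: 112.350; Violet: 56.747; Cyan: 521.009; Green: 270.197.
Minimum at Violet.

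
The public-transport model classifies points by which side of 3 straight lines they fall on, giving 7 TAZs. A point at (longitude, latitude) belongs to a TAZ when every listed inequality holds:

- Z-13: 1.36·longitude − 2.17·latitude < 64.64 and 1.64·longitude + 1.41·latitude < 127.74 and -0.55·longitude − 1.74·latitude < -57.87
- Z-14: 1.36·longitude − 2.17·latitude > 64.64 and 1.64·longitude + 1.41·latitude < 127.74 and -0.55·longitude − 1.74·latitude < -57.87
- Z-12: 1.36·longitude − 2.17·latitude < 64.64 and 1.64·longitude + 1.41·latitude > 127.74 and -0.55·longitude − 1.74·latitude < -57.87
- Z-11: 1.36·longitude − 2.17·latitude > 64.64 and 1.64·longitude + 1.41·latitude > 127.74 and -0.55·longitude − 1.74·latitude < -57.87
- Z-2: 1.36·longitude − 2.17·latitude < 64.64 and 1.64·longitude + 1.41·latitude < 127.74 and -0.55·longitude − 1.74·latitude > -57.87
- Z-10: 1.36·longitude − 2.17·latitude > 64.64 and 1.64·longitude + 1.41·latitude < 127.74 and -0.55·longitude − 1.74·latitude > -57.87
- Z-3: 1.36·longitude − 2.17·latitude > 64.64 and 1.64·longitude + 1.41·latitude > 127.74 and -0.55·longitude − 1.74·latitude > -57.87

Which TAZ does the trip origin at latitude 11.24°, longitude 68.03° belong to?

Z-10

1.36·68.03 − 2.17·11.24 = 68.130, which is > 64.64
1.64·68.03 + 1.41·11.24 = 127.418, which is < 127.74
-0.55·68.03 − 1.74·11.24 = -56.974, which is > -57.87
This sign pattern matches Z-10.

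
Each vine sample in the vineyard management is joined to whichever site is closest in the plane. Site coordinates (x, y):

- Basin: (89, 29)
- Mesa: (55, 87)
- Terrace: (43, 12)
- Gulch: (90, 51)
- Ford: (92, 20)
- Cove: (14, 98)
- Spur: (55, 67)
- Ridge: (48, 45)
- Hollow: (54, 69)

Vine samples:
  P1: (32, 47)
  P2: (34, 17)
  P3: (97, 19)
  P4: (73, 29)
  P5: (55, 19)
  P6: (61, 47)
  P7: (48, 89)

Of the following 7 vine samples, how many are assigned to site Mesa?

1

P1 → Ridge
P2 → Terrace
P3 → Ford
P4 → Basin
P5 → Terrace
P6 → Ridge
P7 → Mesa
1 of the 7 goes to Mesa.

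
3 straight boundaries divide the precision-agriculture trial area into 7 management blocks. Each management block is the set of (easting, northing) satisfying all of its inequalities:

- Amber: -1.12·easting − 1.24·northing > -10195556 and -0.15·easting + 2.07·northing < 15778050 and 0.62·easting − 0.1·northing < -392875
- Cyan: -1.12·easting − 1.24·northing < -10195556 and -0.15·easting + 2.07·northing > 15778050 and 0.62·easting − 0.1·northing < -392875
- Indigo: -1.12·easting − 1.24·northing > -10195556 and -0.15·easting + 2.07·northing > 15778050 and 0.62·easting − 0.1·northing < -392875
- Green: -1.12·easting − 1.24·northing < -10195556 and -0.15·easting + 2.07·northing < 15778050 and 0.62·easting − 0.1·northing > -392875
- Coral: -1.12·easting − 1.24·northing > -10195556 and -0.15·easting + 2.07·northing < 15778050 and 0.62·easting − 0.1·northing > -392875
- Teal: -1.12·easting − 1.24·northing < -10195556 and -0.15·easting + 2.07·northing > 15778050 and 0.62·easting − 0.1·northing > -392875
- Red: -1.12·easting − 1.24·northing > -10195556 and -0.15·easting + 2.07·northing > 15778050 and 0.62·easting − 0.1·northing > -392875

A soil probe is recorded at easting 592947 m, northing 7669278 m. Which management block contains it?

Indigo

-1.12·592947 − 1.24·7669278 = -10174005.360, which is > -10195556
-0.15·592947 + 2.07·7669278 = 15786463.410, which is > 15778050
0.62·592947 − 0.1·7669278 = -399300.660, which is < -392875
This sign pattern matches Indigo.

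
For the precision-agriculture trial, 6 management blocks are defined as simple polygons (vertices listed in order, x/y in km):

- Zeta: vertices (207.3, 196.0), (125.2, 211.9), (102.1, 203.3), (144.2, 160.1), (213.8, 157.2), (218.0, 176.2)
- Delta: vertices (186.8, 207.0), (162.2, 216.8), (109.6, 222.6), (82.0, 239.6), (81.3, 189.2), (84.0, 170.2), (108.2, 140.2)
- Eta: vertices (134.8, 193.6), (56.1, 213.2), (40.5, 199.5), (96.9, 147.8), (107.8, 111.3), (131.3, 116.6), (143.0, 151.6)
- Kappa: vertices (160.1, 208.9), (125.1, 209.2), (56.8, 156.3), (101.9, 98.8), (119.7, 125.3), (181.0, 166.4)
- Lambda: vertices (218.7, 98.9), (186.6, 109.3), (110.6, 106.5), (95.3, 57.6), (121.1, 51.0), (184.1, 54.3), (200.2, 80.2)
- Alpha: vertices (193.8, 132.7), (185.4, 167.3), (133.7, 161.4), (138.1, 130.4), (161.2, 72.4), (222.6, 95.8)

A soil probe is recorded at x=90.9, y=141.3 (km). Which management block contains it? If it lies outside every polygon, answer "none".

Kappa

Cast a ray rightward from (90.9, 141.3). For each polygon, the edges (by vertex number in listed order) whose endpoints lie on opposite sides of y = 141.3, where each meets that height, and whether that is right or left of the point:
Zeta: no edge straddles that height → 0 crossings.
Delta: 6–7 at x≈107.31 (right), 7–1 at x≈109.49 (right) → 2 crossings.
Eta: 4–5 at x≈98.84 (right), 6–7 at x≈139.56 (right) → 2 crossings.
Kappa: 3–4 at x≈68.57 (left), 5–6 at x≈143.56 (right) → 1 crossing.
Lambda: no edge straddles that height → 0 crossings.
Alpha: 1–2 at x≈191.71 (right), 3–4 at x≈136.55 (right) → 2 crossings.
Only Kappa has an odd count, so the point is inside Kappa.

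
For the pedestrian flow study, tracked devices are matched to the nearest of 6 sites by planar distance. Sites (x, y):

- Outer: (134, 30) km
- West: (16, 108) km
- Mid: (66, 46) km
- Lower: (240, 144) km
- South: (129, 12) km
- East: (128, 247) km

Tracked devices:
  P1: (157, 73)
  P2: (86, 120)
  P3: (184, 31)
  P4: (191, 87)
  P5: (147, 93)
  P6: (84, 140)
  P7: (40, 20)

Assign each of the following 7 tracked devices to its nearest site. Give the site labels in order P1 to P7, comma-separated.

Outer, West, Outer, Lower, Outer, West, Mid

P1 → Outer (d²=2378.00)
P2 → West (d²=5044.00)
P3 → Outer (d²=2501.00)
P4 → Lower (d²=5650.00)
P5 → Outer (d²=4138.00)
P6 → West (d²=5648.00)
P7 → Mid (d²=1352.00)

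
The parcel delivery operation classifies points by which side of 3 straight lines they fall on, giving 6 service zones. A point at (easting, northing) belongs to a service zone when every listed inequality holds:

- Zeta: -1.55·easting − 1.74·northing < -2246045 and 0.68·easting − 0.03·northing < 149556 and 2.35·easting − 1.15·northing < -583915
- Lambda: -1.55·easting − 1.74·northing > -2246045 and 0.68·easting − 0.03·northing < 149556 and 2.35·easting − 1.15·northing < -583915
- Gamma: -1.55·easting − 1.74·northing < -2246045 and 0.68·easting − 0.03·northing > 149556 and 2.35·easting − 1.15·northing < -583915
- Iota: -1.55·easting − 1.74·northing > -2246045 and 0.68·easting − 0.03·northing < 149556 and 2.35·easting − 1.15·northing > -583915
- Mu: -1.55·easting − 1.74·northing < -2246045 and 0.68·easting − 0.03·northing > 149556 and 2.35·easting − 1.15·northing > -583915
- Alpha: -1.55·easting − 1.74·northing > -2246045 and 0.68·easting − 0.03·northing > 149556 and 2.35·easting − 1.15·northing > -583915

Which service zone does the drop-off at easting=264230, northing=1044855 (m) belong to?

-1.55·264230 − 1.74·1044855 = -2227604.200, which is > -2246045
0.68·264230 − 0.03·1044855 = 148330.750, which is < 149556
2.35·264230 − 1.15·1044855 = -580642.750, which is > -583915
This sign pattern matches Iota.

Iota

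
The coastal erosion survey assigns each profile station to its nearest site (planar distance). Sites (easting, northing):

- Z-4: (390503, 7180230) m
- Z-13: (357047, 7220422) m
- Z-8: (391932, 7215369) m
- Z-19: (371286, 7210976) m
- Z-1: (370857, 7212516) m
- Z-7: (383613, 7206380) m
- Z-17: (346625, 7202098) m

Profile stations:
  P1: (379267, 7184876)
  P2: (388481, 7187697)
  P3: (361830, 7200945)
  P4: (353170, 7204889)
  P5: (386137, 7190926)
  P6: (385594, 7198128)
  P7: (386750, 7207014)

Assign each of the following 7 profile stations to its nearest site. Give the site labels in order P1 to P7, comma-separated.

P1 → Z-4 (d²=147833012.00)
P2 → Z-4 (d²=59844573.00)
P3 → Z-19 (d²=190036897.00)
P4 → Z-17 (d²=50626706.00)
P5 → Z-4 (d²=133466372.00)
P6 → Z-7 (d²=72019865.00)
P7 → Z-7 (d²=10242725.00)

Z-4, Z-4, Z-19, Z-17, Z-4, Z-7, Z-7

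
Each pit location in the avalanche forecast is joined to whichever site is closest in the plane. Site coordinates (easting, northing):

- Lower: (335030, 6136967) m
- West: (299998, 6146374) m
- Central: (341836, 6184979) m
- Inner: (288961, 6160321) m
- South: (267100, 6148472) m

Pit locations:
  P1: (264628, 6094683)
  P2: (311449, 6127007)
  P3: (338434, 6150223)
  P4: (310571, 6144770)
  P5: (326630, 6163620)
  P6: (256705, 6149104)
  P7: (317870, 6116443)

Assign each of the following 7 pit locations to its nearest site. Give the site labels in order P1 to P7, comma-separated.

P1 → South (d²=2899367305.00)
P2 → West (d²=506206090.00)
P3 → Lower (d²=187308752.00)
P4 → West (d²=114361145.00)
P5 → Central (d²=687429317.00)
P6 → South (d²=108455449.00)
P7 → Lower (d²=715700176.00)

South, West, Lower, West, Central, South, Lower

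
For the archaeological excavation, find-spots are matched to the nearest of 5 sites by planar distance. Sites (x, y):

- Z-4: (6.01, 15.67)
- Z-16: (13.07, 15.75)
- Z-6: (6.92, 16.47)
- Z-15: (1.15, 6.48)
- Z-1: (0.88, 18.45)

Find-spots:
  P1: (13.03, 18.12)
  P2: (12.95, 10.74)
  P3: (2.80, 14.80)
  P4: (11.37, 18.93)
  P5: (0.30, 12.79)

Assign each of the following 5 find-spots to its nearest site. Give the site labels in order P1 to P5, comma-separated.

P1 → Z-16 (d²=5.62)
P2 → Z-16 (d²=25.11)
P3 → Z-4 (d²=11.06)
P4 → Z-16 (d²=13.00)
P5 → Z-1 (d²=32.37)

Z-16, Z-16, Z-4, Z-16, Z-1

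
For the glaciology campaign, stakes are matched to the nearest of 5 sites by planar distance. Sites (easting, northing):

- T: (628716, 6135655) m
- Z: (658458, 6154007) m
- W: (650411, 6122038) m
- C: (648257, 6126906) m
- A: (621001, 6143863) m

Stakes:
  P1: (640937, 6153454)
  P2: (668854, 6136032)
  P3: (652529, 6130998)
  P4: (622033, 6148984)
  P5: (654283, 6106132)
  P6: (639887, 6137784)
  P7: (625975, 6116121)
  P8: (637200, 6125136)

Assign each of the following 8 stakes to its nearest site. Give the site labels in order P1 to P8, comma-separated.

P1 → Z (d²=307291250.00)
P2 → Z (d²=431177441.00)
P3 → C (d²=34994448.00)
P4 → A (d²=27289665.00)
P5 → W (d²=267993220.00)
P6 → T (d²=129323882.00)
P7 → T (d²=389090237.00)
P8 → C (d²=125390149.00)

Z, Z, C, A, W, T, T, C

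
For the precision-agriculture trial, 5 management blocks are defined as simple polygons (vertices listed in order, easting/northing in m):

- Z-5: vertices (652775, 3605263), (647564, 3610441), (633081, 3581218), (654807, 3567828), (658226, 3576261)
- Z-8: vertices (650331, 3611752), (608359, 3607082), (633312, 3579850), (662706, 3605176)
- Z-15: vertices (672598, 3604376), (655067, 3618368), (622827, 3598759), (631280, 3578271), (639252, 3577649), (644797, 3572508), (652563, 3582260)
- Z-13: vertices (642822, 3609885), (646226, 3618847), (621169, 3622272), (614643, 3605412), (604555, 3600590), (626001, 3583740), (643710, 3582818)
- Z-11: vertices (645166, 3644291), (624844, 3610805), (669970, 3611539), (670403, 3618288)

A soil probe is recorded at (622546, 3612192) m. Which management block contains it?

Z-13

Cast a ray rightward from (622546, 3612192). For each polygon, the edges (by vertex number in listed order) whose endpoints lie on opposite sides of northing = 3612192, where each meets that height, and whether that is right or left of the point:
Z-5: no edge straddles that height → 0 crossings.
Z-8: no edge straddles that height → 0 crossings.
Z-15: 1–2 at easting≈662805.1 (right), 2–3 at easting≈644912.8 (right) → 2 crossings.
Z-13: 1–2 at easting≈643698.3 (right), 3–4 at easting≈617267.3 (left) → 1 crossing.
Z-11: 1–2 at easting≈625685.7 (right), 3–4 at easting≈670011.9 (right) → 2 crossings.
Only Z-13 has an odd count, so the point is inside Z-13.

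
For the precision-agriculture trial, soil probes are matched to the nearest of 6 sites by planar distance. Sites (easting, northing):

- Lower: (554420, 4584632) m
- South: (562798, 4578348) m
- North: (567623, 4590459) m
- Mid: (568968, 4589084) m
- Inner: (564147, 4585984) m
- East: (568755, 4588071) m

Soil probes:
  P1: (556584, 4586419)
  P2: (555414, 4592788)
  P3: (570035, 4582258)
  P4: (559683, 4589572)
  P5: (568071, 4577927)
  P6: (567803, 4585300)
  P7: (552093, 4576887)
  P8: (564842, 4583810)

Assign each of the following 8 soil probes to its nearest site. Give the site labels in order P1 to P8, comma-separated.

P1 → Lower (d²=7876265.00)
P2 → Lower (d²=67508372.00)
P3 → East (d²=35429369.00)
P4 → Inner (d²=32801040.00)
P5 → South (d²=27981770.00)
P6 → East (d²=8584745.00)
P7 → Lower (d²=65399954.00)
P8 → Inner (d²=5209301.00)

Lower, Lower, East, Inner, South, East, Lower, Inner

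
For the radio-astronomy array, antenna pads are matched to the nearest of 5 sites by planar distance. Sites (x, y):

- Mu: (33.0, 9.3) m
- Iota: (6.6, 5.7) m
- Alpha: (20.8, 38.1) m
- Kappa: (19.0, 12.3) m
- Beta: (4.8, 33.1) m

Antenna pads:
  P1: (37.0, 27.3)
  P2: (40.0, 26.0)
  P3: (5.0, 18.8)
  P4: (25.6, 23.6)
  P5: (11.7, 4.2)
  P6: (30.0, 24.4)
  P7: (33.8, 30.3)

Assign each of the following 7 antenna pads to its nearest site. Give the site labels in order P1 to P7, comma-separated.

P1 → Mu (d²=340.00)
P2 → Mu (d²=327.89)
P3 → Iota (d²=174.17)
P4 → Kappa (d²=171.25)
P5 → Iota (d²=28.26)
P6 → Mu (d²=237.01)
P7 → Alpha (d²=229.84)

Mu, Mu, Iota, Kappa, Iota, Mu, Alpha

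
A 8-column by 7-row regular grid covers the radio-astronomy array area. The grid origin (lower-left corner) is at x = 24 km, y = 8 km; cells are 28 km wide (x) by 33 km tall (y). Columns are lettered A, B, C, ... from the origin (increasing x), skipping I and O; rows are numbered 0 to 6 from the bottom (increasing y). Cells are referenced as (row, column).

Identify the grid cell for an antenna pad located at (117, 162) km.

(4, D)

Column index: ⌊(117 − 24) / 28⌋ = ⌊3.321⌋ = 3 → column D
Row offset from origin: ⌊(162 − 8) / 33⌋ = ⌊4.667⌋ = 4 → row 4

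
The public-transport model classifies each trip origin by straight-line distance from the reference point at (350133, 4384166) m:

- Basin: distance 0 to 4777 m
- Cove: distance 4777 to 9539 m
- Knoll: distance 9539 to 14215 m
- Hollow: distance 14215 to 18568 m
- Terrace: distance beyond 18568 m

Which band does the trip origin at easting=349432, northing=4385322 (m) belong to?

Distance = √((349432−350133)² + (4385322−4384166)²) = √(491401.000 + 1336336.000) = 1351.938 m.
0 ≤ 1351.938 < 4777 → Basin.

Basin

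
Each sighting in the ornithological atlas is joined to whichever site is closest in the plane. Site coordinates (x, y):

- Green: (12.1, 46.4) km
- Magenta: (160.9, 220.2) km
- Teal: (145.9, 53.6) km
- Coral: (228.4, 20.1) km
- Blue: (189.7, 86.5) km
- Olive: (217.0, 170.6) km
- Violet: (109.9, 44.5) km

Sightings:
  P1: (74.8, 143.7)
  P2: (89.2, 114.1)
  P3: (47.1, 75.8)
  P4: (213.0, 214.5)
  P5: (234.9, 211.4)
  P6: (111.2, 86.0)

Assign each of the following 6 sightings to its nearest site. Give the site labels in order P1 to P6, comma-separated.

Violet, Violet, Green, Olive, Olive, Violet

P1 → Violet (d²=11072.65)
P2 → Violet (d²=5272.65)
P3 → Green (d²=2089.36)
P4 → Olive (d²=1943.21)
P5 → Olive (d²=1985.05)
P6 → Violet (d²=1723.94)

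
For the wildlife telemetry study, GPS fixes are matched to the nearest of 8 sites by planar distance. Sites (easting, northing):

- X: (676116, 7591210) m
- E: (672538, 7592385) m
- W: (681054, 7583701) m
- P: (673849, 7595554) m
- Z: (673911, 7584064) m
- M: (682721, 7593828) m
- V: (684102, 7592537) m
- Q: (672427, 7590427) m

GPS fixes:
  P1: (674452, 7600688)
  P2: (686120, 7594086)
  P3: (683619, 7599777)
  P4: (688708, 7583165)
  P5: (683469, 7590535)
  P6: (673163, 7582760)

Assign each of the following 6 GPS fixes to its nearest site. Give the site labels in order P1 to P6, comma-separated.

P1 → P (d²=26721565.00)
P2 → V (d²=6471725.00)
P3 → M (d²=36197005.00)
P4 → W (d²=58871012.00)
P5 → V (d²=4408693.00)
P6 → Z (d²=2259920.00)

P, V, M, W, V, Z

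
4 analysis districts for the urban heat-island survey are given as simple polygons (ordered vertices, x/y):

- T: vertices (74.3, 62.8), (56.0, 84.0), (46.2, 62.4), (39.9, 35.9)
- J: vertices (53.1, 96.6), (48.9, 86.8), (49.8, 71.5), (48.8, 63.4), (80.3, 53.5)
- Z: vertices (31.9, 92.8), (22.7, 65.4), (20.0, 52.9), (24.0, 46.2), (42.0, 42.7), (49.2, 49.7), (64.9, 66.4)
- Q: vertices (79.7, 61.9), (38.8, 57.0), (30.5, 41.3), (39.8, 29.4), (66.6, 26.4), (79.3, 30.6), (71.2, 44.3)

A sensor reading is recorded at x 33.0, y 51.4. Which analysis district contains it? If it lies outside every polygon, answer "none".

Cast a ray rightward from (33.0, 51.4). For each polygon, the edges (by vertex number in listed order) whose endpoints lie on opposite sides of y = 51.4, where each meets that height, and whether that is right or left of the point:
T: 3–4 at x≈43.58 (right), 4–1 at x≈59.72 (right) → 2 crossings.
J: no edge straddles that height → 0 crossings.
Z: 3–4 at x≈20.90 (left), 6–7 at x≈50.80 (right) → 1 crossing.
Q: 2–3 at x≈35.84 (right), 7–1 at x≈74.63 (right) → 2 crossings.
Only Z has an odd count, so the point is inside Z.

Z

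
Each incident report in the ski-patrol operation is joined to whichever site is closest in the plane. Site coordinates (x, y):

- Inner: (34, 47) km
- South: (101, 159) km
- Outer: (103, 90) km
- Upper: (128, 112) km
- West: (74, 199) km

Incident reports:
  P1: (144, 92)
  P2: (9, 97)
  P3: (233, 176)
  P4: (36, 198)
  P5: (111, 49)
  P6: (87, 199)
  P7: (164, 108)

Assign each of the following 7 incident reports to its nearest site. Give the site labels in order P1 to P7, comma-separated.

P1 → Upper (d²=656.00)
P2 → Inner (d²=3125.00)
P3 → Upper (d²=15121.00)
P4 → West (d²=1445.00)
P5 → Outer (d²=1745.00)
P6 → West (d²=169.00)
P7 → Upper (d²=1312.00)

Upper, Inner, Upper, West, Outer, West, Upper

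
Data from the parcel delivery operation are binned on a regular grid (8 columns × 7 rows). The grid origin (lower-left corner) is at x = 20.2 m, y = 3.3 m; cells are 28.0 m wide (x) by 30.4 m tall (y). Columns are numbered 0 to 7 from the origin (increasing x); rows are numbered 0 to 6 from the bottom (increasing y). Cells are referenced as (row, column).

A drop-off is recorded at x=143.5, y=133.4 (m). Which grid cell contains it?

(4, 4)

Column index: ⌊(143.5 − 20.2) / 28.0⌋ = ⌊4.404⌋ = 4
Row offset from origin: ⌊(133.4 − 3.3) / 30.4⌋ = ⌊4.280⌋ = 4 → row 4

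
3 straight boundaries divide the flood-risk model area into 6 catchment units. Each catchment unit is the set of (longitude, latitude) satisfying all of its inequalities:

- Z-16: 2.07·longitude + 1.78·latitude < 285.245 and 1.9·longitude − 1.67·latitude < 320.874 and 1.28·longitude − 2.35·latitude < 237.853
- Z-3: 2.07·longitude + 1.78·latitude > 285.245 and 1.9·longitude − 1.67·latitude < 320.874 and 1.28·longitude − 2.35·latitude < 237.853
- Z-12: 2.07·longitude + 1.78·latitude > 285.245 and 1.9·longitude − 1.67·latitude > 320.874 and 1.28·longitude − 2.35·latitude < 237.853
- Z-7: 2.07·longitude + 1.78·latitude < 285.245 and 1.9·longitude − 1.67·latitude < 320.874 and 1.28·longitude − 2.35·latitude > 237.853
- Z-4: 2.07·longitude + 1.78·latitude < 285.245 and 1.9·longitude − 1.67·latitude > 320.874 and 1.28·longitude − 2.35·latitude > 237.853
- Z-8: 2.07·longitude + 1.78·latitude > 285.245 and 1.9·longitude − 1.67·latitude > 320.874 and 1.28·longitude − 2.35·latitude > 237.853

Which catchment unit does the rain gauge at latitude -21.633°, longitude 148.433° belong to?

Z-7

2.07·148.433 + 1.78·-21.633 = 268.750, which is < 285.245
1.9·148.433 − 1.67·-21.633 = 318.150, which is < 320.874
1.28·148.433 − 2.35·-21.633 = 240.832, which is > 237.853
This sign pattern matches Z-7.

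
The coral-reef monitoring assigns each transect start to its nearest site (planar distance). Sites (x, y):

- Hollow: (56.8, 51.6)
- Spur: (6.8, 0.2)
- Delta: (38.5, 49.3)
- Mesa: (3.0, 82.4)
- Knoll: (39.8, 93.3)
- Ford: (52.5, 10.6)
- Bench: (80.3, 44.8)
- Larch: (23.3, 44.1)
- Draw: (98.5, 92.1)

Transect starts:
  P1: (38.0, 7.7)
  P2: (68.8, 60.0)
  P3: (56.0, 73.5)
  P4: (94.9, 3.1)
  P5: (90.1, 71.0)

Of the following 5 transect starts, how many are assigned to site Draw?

1

P1 → Ford
P2 → Hollow
P3 → Hollow
P4 → Ford
P5 → Draw
1 of the 5 goes to Draw.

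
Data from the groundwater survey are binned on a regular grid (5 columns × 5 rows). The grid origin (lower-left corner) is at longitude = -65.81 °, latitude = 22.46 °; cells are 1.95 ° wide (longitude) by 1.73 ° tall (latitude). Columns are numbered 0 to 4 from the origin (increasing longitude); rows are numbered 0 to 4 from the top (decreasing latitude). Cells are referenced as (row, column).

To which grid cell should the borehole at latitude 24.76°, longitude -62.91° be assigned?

(3, 1)

Column index: ⌊(-62.91 − -65.81) / 1.95⌋ = ⌊1.487⌋ = 1
Row offset from origin: ⌊(24.76 − 22.46) / 1.73⌋ = ⌊1.329⌋ = 1 → row 3 (counted from top)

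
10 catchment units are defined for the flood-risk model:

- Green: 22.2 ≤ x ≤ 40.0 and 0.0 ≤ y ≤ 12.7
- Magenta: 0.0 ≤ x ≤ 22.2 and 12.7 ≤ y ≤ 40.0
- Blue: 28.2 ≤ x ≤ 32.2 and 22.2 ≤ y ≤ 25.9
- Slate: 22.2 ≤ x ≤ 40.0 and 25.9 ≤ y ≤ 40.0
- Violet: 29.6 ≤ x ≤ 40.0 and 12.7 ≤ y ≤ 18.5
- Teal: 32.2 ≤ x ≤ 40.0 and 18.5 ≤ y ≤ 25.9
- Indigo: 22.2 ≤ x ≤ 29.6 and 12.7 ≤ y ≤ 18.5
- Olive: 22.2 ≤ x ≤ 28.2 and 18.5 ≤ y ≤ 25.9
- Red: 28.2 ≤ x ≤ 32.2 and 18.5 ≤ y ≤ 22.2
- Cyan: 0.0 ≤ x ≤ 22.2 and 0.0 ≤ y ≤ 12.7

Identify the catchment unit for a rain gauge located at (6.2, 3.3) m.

Cyan

The point has x = 6.2 and y = 3.3.
Only Cyan satisfies 0.0 ≤ x ≤ 22.2 and 0.0 ≤ y ≤ 12.7.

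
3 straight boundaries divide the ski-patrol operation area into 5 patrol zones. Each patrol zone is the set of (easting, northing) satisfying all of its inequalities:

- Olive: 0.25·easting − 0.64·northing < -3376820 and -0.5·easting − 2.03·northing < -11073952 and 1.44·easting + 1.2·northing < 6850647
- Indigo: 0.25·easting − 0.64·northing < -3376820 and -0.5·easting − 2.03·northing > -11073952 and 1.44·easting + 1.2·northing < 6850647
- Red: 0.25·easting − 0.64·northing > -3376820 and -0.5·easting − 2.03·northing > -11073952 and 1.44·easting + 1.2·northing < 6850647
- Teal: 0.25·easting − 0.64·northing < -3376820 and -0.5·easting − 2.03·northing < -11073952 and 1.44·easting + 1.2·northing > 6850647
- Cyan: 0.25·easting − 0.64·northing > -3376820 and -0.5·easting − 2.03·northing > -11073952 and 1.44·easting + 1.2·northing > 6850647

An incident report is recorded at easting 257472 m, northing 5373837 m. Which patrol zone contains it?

Red

0.25·257472 − 0.64·5373837 = -3374887.680, which is > -3376820
-0.5·257472 − 2.03·5373837 = -11037625.110, which is > -11073952
1.44·257472 + 1.2·5373837 = 6819364.080, which is < 6850647
This sign pattern matches Red.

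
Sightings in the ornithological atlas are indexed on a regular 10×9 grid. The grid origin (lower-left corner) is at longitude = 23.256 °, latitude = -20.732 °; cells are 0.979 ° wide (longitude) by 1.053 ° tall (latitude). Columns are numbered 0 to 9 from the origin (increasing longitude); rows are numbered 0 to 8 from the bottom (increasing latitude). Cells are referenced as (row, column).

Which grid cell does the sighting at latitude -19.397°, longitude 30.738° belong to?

Column index: ⌊(30.738 − 23.256) / 0.979⌋ = ⌊7.642⌋ = 7
Row offset from origin: ⌊(-19.397 − -20.732) / 1.053⌋ = ⌊1.268⌋ = 1 → row 1

(1, 7)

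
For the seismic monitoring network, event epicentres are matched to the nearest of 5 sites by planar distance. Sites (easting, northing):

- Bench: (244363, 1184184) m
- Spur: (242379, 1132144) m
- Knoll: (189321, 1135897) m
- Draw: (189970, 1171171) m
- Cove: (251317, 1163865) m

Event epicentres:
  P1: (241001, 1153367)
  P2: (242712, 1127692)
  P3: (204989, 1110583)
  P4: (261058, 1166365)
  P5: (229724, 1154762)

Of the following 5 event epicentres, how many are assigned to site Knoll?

1

P1 → Cove
P2 → Spur
P3 → Knoll
P4 → Cove
P5 → Cove
1 of the 5 goes to Knoll.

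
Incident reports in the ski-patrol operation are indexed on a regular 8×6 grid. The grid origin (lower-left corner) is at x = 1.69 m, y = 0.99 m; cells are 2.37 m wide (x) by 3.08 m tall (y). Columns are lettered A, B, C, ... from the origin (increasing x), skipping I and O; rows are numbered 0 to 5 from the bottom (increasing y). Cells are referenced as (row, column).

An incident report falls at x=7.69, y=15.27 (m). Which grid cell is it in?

(4, C)

Column index: ⌊(7.69 − 1.69) / 2.37⌋ = ⌊2.532⌋ = 2 → column C
Row offset from origin: ⌊(15.27 − 0.99) / 3.08⌋ = ⌊4.636⌋ = 4 → row 4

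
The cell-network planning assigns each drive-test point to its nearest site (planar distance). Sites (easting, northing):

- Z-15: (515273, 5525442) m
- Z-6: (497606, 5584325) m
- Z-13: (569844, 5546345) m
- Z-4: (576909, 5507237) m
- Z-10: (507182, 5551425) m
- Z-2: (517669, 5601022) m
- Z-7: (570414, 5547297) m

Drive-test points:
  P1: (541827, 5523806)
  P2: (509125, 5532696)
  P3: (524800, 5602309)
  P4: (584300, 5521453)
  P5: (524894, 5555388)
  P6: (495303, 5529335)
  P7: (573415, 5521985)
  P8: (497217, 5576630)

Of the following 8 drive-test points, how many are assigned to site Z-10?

1

P1 → Z-15
P2 → Z-15
P3 → Z-2
P4 → Z-4
P5 → Z-10
P6 → Z-15
P7 → Z-4
P8 → Z-6
1 of the 8 goes to Z-10.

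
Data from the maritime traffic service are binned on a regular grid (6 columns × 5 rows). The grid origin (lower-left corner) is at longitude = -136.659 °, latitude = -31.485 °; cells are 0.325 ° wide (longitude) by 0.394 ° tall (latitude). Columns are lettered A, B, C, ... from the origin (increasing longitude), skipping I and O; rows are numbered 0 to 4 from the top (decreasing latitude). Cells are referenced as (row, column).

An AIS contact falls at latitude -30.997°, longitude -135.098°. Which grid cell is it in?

Column index: ⌊(-135.098 − -136.659) / 0.325⌋ = ⌊4.803⌋ = 4 → column E
Row offset from origin: ⌊(-30.997 − -31.485) / 0.394⌋ = ⌊1.239⌋ = 1 → row 3 (counted from top)

(3, E)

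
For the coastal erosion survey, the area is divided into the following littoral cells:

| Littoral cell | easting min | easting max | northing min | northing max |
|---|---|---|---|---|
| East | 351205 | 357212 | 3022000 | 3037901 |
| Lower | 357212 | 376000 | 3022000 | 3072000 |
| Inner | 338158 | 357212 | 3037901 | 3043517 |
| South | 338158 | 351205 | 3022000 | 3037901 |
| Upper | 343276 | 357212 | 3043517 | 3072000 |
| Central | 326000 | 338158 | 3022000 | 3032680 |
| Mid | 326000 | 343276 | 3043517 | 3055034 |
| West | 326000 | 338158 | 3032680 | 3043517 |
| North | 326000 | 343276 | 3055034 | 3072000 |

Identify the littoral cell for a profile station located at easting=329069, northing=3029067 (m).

The point has easting = 329069 and northing = 3029067.
Only Central satisfies 326000 ≤ easting ≤ 338158 and 3022000 ≤ northing ≤ 3032680.

Central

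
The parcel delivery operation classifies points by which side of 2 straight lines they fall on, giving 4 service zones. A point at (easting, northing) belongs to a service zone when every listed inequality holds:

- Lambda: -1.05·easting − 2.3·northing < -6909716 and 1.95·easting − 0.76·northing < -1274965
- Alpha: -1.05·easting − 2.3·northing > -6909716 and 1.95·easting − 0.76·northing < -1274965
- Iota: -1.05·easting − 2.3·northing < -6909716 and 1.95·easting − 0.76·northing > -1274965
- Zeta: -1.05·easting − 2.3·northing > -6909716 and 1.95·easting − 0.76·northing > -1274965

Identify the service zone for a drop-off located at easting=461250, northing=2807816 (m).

Iota

-1.05·461250 − 2.3·2807816 = -6942289.300, which is < -6909716
1.95·461250 − 0.76·2807816 = -1234502.660, which is > -1274965
This sign pattern matches Iota.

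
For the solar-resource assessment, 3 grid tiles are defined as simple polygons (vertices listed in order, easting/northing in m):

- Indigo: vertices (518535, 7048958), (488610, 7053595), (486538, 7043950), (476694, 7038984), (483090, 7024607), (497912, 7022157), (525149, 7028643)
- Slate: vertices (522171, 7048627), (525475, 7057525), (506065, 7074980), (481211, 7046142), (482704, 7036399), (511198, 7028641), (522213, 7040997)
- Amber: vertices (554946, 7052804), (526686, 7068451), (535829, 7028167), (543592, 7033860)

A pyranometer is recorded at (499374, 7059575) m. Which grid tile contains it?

Slate

Cast a ray rightward from (499374, 7059575). For each polygon, the edges (by vertex number in listed order) whose endpoints lie on opposite sides of northing = 7059575, where each meets that height, and whether that is right or left of the point:
Indigo: no edge straddles that height → 0 crossings.
Slate: 2–3 at easting≈523195.4 (right), 3–4 at easting≈492788.2 (left) → 1 crossing.
Amber: 1–2 at easting≈542716.9 (right), 2–3 at easting≈528700.5 (right) → 2 crossings.
Only Slate has an odd count, so the point is inside Slate.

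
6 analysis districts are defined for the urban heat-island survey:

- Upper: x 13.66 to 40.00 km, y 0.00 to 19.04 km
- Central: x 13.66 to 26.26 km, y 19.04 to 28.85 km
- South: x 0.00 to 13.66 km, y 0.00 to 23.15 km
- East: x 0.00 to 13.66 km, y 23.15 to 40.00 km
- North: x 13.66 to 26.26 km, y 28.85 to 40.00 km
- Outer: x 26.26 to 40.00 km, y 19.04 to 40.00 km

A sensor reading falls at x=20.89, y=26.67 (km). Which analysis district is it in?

Central

The point has x = 20.89 and y = 26.67.
Only Central satisfies 13.66 ≤ x ≤ 26.26 and 19.04 ≤ y ≤ 28.85.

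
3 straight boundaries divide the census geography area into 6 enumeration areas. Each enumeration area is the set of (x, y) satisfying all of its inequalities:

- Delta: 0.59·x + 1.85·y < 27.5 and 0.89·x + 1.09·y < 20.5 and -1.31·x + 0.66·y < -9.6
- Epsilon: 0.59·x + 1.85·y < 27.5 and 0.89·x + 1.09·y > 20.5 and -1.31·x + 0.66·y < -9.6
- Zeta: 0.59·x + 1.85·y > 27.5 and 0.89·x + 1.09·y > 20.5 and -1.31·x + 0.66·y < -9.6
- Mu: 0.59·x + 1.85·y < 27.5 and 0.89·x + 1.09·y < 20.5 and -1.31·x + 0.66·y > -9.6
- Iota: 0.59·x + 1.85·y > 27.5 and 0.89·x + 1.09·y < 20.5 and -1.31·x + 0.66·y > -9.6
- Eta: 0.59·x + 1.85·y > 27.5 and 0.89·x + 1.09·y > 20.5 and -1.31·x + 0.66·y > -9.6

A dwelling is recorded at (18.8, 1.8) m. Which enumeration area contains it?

0.59·18.8 + 1.85·1.8 = 14.422, which is < 27.5
0.89·18.8 + 1.09·1.8 = 18.694, which is < 20.5
-1.31·18.8 + 0.66·1.8 = -23.440, which is < -9.6
This sign pattern matches Delta.

Delta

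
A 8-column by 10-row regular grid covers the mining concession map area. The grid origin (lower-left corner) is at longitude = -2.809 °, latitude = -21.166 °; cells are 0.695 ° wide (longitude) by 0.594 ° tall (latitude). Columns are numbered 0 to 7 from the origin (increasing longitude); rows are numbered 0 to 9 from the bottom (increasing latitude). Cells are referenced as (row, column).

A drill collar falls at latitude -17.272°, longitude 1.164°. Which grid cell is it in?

Column index: ⌊(1.164 − -2.809) / 0.695⌋ = ⌊5.717⌋ = 5
Row offset from origin: ⌊(-17.272 − -21.166) / 0.594⌋ = ⌊6.556⌋ = 6 → row 6

(6, 5)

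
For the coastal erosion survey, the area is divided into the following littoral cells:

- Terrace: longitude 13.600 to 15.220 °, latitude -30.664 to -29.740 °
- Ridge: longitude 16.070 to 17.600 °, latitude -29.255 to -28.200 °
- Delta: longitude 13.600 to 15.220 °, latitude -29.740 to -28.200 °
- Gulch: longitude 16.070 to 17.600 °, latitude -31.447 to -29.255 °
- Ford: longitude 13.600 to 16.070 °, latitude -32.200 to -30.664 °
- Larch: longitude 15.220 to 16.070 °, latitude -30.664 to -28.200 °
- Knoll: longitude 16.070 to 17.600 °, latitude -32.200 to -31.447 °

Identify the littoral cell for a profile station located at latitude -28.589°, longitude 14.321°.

Delta

The point has longitude = 14.321 and latitude = -28.589.
Only Delta satisfies 13.600 ≤ longitude ≤ 15.220 and -29.740 ≤ latitude ≤ -28.200.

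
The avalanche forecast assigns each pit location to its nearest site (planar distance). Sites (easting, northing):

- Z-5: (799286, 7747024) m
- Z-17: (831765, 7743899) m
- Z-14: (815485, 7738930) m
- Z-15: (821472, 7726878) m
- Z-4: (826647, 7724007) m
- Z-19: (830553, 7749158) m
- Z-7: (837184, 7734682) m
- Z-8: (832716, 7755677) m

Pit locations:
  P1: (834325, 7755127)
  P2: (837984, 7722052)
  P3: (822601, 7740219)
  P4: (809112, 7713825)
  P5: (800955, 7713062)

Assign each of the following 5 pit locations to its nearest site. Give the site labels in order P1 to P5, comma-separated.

Z-8, Z-4, Z-14, Z-15, Z-15

P1 → Z-8 (d²=2891381.00)
P2 → Z-4 (d²=132349594.00)
P3 → Z-14 (d²=52298977.00)
P4 → Z-15 (d²=323150409.00)
P5 → Z-15 (d²=611829145.00)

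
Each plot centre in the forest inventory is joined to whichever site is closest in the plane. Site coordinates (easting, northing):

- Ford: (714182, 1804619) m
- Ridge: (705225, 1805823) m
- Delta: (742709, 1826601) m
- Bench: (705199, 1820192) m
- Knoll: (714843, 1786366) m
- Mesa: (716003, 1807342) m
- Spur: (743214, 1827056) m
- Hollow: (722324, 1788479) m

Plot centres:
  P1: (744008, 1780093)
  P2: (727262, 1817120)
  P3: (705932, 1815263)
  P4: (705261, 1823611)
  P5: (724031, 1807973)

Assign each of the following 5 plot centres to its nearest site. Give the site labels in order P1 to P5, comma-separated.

Hollow, Mesa, Bench, Bench, Mesa

P1 → Hollow (d²=540520852.00)
P2 → Mesa (d²=222374365.00)
P3 → Bench (d²=24832330.00)
P4 → Bench (d²=11693405.00)
P5 → Mesa (d²=64846945.00)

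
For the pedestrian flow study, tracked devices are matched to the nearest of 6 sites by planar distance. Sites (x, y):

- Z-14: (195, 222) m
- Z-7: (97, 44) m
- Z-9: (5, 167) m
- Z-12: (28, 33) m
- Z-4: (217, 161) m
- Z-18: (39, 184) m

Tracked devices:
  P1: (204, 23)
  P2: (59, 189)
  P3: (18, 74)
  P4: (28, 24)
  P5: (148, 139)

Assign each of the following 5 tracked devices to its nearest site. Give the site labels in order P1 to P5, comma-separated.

Z-7, Z-18, Z-12, Z-12, Z-4

P1 → Z-7 (d²=11890.00)
P2 → Z-18 (d²=425.00)
P3 → Z-12 (d²=1781.00)
P4 → Z-12 (d²=81.00)
P5 → Z-4 (d²=5245.00)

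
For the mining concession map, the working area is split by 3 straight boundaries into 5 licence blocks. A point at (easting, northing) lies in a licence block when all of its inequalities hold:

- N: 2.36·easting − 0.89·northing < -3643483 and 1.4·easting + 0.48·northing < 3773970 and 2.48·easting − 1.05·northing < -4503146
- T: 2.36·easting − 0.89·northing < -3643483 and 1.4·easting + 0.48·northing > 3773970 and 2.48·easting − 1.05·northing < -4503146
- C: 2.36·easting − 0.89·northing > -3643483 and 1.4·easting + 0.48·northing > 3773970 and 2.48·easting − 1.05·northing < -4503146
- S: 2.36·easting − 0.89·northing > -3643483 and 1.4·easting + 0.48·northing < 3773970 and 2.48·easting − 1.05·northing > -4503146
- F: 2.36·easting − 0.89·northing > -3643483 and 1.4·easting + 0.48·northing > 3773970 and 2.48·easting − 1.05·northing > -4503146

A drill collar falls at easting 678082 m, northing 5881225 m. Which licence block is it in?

S

2.36·678082 − 0.89·5881225 = -3634016.730, which is > -3643483
1.4·678082 + 0.48·5881225 = 3772302.800, which is < 3773970
2.48·678082 − 1.05·5881225 = -4493642.890, which is > -4503146
This sign pattern matches S.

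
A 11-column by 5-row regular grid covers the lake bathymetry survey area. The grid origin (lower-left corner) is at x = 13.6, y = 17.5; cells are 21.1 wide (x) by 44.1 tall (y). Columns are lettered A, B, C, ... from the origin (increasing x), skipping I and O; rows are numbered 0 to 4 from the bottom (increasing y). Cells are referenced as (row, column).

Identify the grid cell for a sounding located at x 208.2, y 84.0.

(1, K)

Column index: ⌊(208.2 − 13.6) / 21.1⌋ = ⌊9.223⌋ = 9 → column K
Row offset from origin: ⌊(84.0 − 17.5) / 44.1⌋ = ⌊1.508⌋ = 1 → row 1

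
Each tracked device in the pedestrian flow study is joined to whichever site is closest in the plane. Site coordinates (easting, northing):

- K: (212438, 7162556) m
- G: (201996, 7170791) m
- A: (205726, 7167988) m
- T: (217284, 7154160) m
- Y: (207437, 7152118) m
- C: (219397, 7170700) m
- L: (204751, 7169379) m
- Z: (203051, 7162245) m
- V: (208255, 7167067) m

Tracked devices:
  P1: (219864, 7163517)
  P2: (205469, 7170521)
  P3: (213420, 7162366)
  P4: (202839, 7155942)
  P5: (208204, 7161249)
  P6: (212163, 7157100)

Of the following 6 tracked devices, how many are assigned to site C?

P1 → C
P2 → L
P3 → K
P4 → Y
P5 → K
P6 → K
1 of the 6 goes to C.

1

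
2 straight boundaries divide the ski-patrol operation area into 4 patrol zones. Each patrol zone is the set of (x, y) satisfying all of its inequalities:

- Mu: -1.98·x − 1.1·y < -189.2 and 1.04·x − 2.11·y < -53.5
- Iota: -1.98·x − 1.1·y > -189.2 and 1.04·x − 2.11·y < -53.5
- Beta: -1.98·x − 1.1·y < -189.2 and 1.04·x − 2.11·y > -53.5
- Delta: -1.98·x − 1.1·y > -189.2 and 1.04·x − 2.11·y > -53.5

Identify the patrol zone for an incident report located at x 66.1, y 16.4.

Delta

-1.98·66.1 − 1.1·16.4 = -148.918, which is > -189.2
1.04·66.1 − 2.11·16.4 = 34.140, which is > -53.5
This sign pattern matches Delta.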